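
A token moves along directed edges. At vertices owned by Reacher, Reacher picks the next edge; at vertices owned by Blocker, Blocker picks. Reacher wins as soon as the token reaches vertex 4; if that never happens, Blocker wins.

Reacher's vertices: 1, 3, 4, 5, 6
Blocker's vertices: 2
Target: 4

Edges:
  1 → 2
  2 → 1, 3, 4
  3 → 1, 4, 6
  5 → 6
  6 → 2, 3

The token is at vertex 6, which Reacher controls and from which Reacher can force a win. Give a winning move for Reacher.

3

A0 = {4}
A1: add {3} — 3 (Reacher) has 3→4.
A2: add {6} — 6 (Reacher) has 6→3.
A3: add {5} — 5 (Reacher) has 5→6.
A4 = A3; e.g. 1 (Reacher) has no edge into A3. Fixed point.
From 6, successor 3 is in the attractor (rank 1); the other successor 2 is not.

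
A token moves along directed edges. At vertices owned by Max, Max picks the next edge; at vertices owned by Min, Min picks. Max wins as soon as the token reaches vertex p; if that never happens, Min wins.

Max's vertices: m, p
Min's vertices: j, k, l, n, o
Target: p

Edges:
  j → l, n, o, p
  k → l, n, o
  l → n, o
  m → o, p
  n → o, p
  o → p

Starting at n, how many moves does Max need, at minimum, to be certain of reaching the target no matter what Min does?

2

A0 = {p}
A1: add {m, o} — m (Max) has m→p; o (Min): all of {p} already in.
A2: add {n} — n (Min): all of {o, p} already in.
n enters the attractor at level 2, so Max can force the target in 2 moves from there.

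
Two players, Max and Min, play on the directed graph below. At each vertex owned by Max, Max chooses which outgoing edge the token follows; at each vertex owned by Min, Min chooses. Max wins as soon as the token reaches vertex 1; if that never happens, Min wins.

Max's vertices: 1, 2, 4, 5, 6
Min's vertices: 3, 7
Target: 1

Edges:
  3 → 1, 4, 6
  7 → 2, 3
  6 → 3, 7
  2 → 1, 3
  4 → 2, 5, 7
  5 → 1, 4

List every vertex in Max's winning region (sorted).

A0 = {1}
A1: add {2, 5} — 2 (Max) has 2→1; 5 (Max) has 5→1.
A2: add {4} — 4 (Max) has 4→2.
A3 = A2; e.g. 3 (Min) can still go to 6. Fixed point.
Max's winning region = {1, 2, 4, 5}.

1, 2, 4, 5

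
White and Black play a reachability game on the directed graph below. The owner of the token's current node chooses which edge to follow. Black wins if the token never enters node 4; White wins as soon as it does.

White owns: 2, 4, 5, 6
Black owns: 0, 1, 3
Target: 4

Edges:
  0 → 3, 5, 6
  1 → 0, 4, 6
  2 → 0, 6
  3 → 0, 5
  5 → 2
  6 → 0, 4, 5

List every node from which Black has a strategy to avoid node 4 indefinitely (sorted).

A0 = {4}
A1: add {6} — 6 (White) has 6→4.
A2: add {2} — 2 (White) has 2→6.
A3: add {5} — 5 (White) has 5→2.
A4 = A3; e.g. 0 (Black) can still go to 3. Fixed point.
White's attractor = {2, 4, 5, 6}; Black avoids the target exactly from the complement.

0, 1, 3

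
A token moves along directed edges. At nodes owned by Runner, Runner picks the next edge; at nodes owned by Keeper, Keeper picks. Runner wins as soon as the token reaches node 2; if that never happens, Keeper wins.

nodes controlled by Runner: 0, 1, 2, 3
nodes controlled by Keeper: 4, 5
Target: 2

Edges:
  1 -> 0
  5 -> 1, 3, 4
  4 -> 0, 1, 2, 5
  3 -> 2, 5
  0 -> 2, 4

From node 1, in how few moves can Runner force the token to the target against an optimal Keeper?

2

A0 = {2}
A1: add {0, 3} — 0 (Runner) has 0→2; 3 (Runner) has 3→2.
A2: add {1} — 1 (Runner) has 1→0.
A3 = A2; e.g. 4 (Keeper) can still go to 5. Fixed point.
1 enters the attractor at level 2, so Runner can force the target in 2 moves from there.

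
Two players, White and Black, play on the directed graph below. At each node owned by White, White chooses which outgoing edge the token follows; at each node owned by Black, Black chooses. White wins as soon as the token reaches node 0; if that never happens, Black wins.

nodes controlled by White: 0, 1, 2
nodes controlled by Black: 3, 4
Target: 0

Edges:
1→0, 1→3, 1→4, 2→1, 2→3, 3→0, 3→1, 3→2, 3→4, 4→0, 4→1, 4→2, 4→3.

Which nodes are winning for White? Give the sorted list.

A0 = {0}
A1: add {1} — 1 (White) has 1→0.
A2: add {2} — 2 (White) has 2→1.
A3 = A2; e.g. 3 (Black) can still go to 4. Fixed point.
White's winning region = {0, 1, 2}.

0, 1, 2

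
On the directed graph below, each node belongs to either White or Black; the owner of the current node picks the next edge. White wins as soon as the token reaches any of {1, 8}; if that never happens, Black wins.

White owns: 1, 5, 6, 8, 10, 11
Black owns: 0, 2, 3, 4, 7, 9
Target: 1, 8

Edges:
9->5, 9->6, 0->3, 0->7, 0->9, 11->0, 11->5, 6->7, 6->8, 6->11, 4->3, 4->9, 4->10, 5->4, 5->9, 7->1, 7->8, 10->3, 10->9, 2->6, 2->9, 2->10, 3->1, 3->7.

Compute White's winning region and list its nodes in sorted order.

A0 = {1, 8}
A1: add {6, 7} — 6 (White) has 6→8; 7 (Black): all of {1, 8} already in.
A2: add {3} — 3 (Black): all of {1, 7} already in.
A3: add {10} — 10 (White) has 10→3.
A4 = A3; e.g. 0 (Black) can still go to 9. Fixed point.
White's winning region = {1, 3, 6, 7, 8, 10}.

1, 3, 6, 7, 8, 10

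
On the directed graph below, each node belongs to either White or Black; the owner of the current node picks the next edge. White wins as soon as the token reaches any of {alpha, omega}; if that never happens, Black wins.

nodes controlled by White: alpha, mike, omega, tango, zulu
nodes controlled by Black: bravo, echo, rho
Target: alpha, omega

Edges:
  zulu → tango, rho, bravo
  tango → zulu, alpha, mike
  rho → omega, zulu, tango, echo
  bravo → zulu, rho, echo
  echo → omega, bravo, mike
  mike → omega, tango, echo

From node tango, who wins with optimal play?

A0 = {alpha, omega}
A1: add {mike, tango} — tango (White) has tango→alpha; mike (White) has mike→omega.
tango ∈ A1, so White can force the target.

White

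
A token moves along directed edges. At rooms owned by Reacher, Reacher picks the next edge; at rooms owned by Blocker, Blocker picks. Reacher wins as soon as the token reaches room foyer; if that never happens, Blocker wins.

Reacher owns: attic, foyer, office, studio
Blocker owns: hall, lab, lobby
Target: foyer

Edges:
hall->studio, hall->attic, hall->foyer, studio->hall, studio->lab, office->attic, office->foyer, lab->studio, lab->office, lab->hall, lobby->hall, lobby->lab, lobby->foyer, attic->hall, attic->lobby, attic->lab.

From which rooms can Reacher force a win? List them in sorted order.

A0 = {foyer}
A1: add {office} — office (Reacher) has office→foyer.
A2 = A1; e.g. studio (Reacher) has no edge into A1. Fixed point.
Reacher's winning region = {foyer, office}.

foyer, office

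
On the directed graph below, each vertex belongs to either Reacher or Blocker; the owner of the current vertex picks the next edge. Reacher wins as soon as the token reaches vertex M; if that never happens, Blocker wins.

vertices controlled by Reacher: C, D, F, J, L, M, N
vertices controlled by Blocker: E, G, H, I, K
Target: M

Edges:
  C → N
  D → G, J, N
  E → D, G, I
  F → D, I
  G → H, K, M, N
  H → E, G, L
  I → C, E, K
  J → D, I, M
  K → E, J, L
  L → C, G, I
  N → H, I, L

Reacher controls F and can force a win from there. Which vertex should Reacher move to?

D

A0 = {M}
A1: add {J} — J (Reacher) has J→M.
A2: add {D} — D (Reacher) has D→J.
A3: add {F} — F (Reacher) has F→D.
A4 = A3; e.g. C (Reacher) has no edge into A3. Fixed point.
From F, successor D is in the attractor (rank 2); the other successor I is not.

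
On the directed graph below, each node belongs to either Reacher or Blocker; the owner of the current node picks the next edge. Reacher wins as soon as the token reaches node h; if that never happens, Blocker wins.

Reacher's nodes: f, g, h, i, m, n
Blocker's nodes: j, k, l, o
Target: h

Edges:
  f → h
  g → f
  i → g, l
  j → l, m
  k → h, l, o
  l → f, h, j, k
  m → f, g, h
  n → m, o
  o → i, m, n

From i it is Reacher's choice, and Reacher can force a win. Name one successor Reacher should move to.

g

A0 = {h}
A1: add {f, m} — f (Reacher) has f→h; m (Reacher) has m→h.
A2: add {g, n} — g (Reacher) has g→f; n (Reacher) has n→m.
A3: add {i} — i (Reacher) has i→g.
A4: add {o} — o (Blocker): all of {i, m, n} already in.
A5 = A4; e.g. j (Blocker) can still go to l. Fixed point.
From i, successor g is in the attractor (rank 2); the other successor l is not.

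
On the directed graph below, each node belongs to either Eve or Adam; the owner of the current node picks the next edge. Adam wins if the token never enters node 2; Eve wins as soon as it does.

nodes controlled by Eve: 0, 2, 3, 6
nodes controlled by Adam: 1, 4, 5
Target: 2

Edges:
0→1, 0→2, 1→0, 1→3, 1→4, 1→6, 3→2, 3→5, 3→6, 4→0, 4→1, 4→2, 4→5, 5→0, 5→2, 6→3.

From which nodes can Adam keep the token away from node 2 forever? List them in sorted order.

1, 4

A0 = {2}
A1: add {0, 3} — 0 (Eve) has 0→2; 3 (Eve) has 3→2.
A2: add {5, 6} — 5 (Adam): all of {0, 2} already in; 6 (Eve) has 6→3.
A3 = A2; e.g. 1 (Adam) can still go to 4. Fixed point.
Eve's attractor = {0, 2, 3, 5, 6}; Adam avoids the target exactly from the complement.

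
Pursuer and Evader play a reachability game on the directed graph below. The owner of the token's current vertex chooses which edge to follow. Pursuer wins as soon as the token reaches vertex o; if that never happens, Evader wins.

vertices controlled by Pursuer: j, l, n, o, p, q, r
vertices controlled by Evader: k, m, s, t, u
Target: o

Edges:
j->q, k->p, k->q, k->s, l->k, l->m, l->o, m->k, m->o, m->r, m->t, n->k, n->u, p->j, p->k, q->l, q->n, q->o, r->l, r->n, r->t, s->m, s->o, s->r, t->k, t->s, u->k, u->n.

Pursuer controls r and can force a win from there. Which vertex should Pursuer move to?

l

A0 = {o}
A1: add {l, q} — l (Pursuer) has l→o; q (Pursuer) has q→o.
A2: add {j, r} — j (Pursuer) has j→q; r (Pursuer) has r→l.
A3: add {p} — p (Pursuer) has p→j.
A4 = A3; e.g. k (Evader) can still go to s. Fixed point.
From r, successor l is in the attractor (rank 1); the other successors n, t are not.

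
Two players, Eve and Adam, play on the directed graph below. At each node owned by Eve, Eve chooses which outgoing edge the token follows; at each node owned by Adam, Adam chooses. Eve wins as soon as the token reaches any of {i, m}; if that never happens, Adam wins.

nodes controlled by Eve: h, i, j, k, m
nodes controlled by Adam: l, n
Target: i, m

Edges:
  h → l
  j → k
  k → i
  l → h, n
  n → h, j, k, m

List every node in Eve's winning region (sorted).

i, j, k, m

A0 = {i, m}
A1: add {k} — k (Eve) has k→i.
A2: add {j} — j (Eve) has j→k.
A3 = A2; e.g. h (Eve) has no edge into A2. Fixed point.
Eve's winning region = {i, j, k, m}.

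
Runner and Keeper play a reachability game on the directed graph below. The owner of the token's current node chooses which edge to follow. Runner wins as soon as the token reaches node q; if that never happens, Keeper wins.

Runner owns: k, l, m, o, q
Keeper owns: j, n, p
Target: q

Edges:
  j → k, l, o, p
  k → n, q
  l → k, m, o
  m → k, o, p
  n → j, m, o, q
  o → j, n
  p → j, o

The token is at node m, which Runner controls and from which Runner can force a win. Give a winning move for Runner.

k

A0 = {q}
A1: add {k} — k (Runner) has k→q.
A2: add {l, m} — l (Runner) has l→k; m (Runner) has m→k.
A3 = A2; e.g. j (Keeper) can still go to o. Fixed point.
From m, successor k is in the attractor (rank 1); the other successors o, p are not.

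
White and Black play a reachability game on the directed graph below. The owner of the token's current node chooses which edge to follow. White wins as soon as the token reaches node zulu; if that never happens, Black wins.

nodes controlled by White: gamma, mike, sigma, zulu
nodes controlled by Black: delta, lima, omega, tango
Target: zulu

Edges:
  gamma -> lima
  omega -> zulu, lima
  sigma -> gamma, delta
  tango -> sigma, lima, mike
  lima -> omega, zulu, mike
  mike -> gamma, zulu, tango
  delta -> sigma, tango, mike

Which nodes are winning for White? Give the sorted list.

A0 = {zulu}
A1: add {mike} — mike (White) has mike→zulu.
A2 = A1; e.g. gamma (White) has no edge into A1. Fixed point.
White's winning region = {mike, zulu}.

mike, zulu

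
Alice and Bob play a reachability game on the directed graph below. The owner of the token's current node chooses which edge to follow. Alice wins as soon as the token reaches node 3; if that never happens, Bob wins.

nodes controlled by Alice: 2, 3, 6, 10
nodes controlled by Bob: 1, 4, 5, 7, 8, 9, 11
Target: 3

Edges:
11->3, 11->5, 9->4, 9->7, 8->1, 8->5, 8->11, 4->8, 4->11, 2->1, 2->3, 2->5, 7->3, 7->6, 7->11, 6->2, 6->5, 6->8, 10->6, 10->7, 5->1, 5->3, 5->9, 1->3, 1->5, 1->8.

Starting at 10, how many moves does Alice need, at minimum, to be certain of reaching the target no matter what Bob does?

A0 = {3}
A1: add {2} — 2 (Alice) has 2→3.
A2: add {6} — 6 (Alice) has 6→2.
A3: add {10} — 10 (Alice) has 10→6.
A4 = A3; e.g. 1 (Bob) can still go to 5. Fixed point.
10 enters the attractor at level 3, so Alice can force the target in 3 moves from there.

3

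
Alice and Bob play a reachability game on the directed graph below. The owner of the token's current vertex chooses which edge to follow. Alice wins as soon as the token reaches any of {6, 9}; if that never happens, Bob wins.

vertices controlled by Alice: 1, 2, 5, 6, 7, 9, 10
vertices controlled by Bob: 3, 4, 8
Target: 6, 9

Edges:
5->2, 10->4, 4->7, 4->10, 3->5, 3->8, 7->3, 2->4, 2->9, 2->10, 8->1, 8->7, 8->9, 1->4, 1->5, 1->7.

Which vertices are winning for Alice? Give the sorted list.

A0 = {6, 9}
A1: add {2} — 2 (Alice) has 2→9.
A2: add {5} — 5 (Alice) has 5→2.
A3: add {1} — 1 (Alice) has 1→5.
A4 = A3; e.g. 3 (Bob) can still go to 8. Fixed point.
Alice's winning region = {1, 2, 5, 6, 9}.

1, 2, 5, 6, 9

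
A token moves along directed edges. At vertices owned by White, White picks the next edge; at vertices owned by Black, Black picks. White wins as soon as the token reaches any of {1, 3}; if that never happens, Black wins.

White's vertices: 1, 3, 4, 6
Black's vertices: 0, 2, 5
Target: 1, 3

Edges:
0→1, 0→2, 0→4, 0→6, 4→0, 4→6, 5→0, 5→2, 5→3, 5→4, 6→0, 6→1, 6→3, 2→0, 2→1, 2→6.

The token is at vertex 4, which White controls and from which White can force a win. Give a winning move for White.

6

A0 = {1, 3}
A1: add {6} — 6 (White) has 6→1.
A2: add {4} — 4 (White) has 4→6.
A3 = A2; e.g. 0 (Black) can still go to 2. Fixed point.
From 4, successor 6 is in the attractor (rank 1); the other successor 0 is not.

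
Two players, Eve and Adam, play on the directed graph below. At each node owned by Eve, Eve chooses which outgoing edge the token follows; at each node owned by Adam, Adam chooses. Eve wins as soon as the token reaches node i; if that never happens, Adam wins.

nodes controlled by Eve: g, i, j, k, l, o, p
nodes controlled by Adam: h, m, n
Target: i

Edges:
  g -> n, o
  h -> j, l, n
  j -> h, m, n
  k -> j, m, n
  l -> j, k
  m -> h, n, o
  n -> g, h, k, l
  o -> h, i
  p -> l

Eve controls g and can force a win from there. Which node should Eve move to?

A0 = {i}
A1: add {o} — o (Eve) has o→i.
A2: add {g} — g (Eve) has g→o.
A3 = A2; e.g. h (Adam) can still go to j. Fixed point.
From g, successor o is in the attractor (rank 1); the other successor n is not.

o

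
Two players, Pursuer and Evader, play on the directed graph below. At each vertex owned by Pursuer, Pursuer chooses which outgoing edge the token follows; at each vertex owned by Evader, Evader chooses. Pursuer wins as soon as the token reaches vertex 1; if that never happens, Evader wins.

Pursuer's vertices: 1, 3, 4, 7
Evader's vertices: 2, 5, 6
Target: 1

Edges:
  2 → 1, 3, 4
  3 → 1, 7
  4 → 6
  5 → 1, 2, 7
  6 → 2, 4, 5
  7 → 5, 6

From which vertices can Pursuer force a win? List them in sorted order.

A0 = {1}
A1: add {3} — 3 (Pursuer) has 3→1.
A2 = A1; e.g. 2 (Evader) can still go to 4. Fixed point.
Pursuer's winning region = {1, 3}.

1, 3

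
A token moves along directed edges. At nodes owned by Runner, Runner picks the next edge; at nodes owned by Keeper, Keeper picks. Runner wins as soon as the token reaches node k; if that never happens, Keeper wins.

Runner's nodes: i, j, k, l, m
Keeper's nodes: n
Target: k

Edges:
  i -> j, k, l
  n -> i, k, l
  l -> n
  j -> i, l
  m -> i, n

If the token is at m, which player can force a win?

Runner

A0 = {k}
A1: add {i} — i (Runner) has i→k.
A2: add {j, m} — j (Runner) has j→i; m (Runner) has m→i.
A3 = A2; e.g. l (Runner) has no edge into A2. Fixed point.
m ∈ A2, so Runner can force the target.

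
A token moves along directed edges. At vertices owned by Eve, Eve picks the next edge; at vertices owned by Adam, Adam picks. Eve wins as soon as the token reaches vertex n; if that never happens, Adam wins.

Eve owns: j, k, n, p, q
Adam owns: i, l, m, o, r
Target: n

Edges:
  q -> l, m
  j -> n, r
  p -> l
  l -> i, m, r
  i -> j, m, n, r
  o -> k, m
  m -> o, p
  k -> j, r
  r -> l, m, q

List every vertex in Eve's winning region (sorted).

A0 = {n}
A1: add {j} — j (Eve) has j→n.
A2: add {k} — k (Eve) has k→j.
A3 = A2; e.g. i (Adam) can still go to m. Fixed point.
Eve's winning region = {j, k, n}.

j, k, n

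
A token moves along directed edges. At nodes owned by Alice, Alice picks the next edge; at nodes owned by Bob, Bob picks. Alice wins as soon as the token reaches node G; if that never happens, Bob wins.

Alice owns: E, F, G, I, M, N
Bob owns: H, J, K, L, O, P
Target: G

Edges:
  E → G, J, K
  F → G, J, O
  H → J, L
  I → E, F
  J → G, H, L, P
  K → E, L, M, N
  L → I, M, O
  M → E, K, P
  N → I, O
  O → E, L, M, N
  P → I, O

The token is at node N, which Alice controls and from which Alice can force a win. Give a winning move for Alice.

I

A0 = {G}
A1: add {E, F} — E (Alice) has E→G; F (Alice) has F→G.
A2: add {I, M} — I (Alice) has I→E; M (Alice) has M→E.
A3: add {N} — N (Alice) has N→I.
A4 = A3; e.g. H (Bob) can still go to J. Fixed point.
From N, successor I is in the attractor (rank 2); the other successor O is not.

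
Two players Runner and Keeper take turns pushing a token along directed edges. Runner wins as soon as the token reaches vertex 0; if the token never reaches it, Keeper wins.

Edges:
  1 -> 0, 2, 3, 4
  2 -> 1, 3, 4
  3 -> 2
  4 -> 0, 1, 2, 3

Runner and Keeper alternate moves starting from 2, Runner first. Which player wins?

Keeper

Track states (vertex, player-to-move).
A0 = {(0,Runner), (0,Keeper)}
A1: add {(1,Runner), (4,Runner)}.
A2 = A1; e.g. (1,Keeper) stays out. (2,Runner) never enters ⇒ Keeper avoids the target.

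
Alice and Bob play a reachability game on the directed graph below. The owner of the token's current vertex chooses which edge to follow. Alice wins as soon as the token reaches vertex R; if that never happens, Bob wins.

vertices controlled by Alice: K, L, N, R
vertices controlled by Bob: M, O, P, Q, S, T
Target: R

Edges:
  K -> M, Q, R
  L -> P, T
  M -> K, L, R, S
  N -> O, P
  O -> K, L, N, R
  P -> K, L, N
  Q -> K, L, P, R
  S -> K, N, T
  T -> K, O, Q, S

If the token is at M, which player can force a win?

Bob

A0 = {R}
A1: add {K} — K (Alice) has K→R.
A2 = A1; e.g. L (Alice) has no edge into A1. Fixed point.
M never enters the attractor, so Bob can avoid the target forever.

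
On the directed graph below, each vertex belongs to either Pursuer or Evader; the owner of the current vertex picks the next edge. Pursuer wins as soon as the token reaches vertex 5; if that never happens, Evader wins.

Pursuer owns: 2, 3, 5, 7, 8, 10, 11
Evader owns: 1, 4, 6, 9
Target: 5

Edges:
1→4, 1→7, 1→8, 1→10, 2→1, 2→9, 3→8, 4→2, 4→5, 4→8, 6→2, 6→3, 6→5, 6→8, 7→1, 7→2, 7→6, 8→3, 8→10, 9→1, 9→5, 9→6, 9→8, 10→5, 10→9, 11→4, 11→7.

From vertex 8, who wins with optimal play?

Pursuer

A0 = {5}
A1: add {10} — 10 (Pursuer) has 10→5.
A2: add {8} — 8 (Pursuer) has 8→10.
8 ∈ A2, so Pursuer can force the target.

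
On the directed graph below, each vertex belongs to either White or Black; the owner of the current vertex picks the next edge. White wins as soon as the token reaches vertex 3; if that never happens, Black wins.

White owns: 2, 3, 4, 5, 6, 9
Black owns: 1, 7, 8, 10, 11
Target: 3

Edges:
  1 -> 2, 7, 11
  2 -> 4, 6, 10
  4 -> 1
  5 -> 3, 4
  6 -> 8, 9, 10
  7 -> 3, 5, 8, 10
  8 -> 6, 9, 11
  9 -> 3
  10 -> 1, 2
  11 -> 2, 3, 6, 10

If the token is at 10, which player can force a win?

A0 = {3}
A1: add {5, 9} — 5 (White) has 5→3; 9 (White) has 9→3.
A2: add {6} — 6 (White) has 6→9.
A3: add {2} — 2 (White) has 2→6.
A4 = A3; e.g. 1 (Black) can still go to 7. Fixed point.
10 never enters the attractor, so Black can avoid the target forever.

Black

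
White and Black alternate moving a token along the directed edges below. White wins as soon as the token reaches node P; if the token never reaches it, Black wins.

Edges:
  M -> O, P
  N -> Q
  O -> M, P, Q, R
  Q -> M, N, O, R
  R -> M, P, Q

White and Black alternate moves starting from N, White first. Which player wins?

Black

Track states (vertex, player-to-move).
A0 = {(P,White), (P,Black)}
A1: add {(M,White), (O,White), (R,White)}.
A2: add {(M,Black)}.
A3: add {(Q,White)}.
A4: add {(N,Black), (O,Black), (R,Black)}.
A5 = A4; e.g. (N,White) stays out. (N,White) never enters ⇒ Black avoids the target.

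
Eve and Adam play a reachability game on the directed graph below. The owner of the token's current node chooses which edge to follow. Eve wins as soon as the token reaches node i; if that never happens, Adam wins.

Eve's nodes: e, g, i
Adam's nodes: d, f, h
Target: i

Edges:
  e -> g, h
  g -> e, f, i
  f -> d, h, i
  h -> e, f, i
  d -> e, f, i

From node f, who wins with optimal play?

A0 = {i}
A1: add {g} — g (Eve) has g→i.
A2: add {e} — e (Eve) has e→g.
A3 = A2; e.g. d (Adam) can still go to f. Fixed point.
f never enters the attractor, so Adam can avoid the target forever.

Adam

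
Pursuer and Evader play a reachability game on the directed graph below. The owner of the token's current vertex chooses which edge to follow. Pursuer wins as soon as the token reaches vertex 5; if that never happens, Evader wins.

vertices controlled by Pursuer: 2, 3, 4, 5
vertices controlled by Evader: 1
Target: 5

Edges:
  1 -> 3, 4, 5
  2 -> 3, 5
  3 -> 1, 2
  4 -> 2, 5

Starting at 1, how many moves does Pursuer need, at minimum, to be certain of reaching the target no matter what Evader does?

3

A0 = {5}
A1: add {2, 4} — 2 (Pursuer) has 2→5; 4 (Pursuer) has 4→5.
A2: add {3} — 3 (Pursuer) has 3→2.
A3: add {1} — 1 (Evader): all of {3, 4, 5} already in.
A3 = all vertices. Fixed point.
1 enters the attractor at level 3, so Pursuer can force the target in 3 moves from there.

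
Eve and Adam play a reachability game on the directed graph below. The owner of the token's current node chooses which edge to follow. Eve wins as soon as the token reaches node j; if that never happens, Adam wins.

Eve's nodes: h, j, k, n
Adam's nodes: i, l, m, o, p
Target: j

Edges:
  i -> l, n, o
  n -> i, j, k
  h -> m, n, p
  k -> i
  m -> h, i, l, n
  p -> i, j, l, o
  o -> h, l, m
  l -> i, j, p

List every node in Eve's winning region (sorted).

A0 = {j}
A1: add {n} — n (Eve) has n→j.
A2: add {h} — h (Eve) has h→n.
A3 = A2; e.g. i (Adam) can still go to l. Fixed point.
Eve's winning region = {h, j, n}.

h, j, n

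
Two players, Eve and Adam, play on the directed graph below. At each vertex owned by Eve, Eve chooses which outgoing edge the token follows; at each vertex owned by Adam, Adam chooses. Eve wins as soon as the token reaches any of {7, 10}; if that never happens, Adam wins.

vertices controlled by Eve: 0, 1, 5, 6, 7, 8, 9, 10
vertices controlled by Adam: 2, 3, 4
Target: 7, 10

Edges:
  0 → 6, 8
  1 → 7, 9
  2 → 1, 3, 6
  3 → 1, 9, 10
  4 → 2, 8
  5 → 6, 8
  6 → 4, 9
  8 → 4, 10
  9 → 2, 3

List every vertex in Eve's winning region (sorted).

A0 = {7, 10}
A1: add {1, 8} — 1 (Eve) has 1→7; 8 (Eve) has 8→10.
A2: add {0, 5} — 0 (Eve) has 0→8; 5 (Eve) has 5→8.
A3 = A2; e.g. 2 (Adam) can still go to 3. Fixed point.
Eve's winning region = {0, 1, 5, 7, 8, 10}.

0, 1, 5, 7, 8, 10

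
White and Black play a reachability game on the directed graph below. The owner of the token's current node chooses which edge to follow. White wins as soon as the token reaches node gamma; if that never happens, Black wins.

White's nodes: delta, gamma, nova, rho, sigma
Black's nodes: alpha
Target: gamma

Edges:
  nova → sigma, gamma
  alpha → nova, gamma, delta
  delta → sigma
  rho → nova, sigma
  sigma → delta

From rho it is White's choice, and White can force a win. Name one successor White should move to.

A0 = {gamma}
A1: add {nova} — nova (White) has nova→gamma.
A2: add {rho} — rho (White) has rho→nova.
A3 = A2; e.g. sigma (White) has no edge into A2. Fixed point.
From rho, successor nova is in the attractor (rank 1); the other successor sigma is not.

nova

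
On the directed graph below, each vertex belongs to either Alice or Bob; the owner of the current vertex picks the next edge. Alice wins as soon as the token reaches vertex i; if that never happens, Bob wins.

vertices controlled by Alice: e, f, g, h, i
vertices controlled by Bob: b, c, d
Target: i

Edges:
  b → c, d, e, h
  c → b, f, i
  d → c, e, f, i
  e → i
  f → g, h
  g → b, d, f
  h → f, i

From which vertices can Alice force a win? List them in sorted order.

A0 = {i}
A1: add {e, h} — e (Alice) has e→i; h (Alice) has h→i.
A2: add {f} — f (Alice) has f→h.
A3: add {g} — g (Alice) has g→f.
A4 = A3; e.g. b (Bob) can still go to c. Fixed point.
Alice's winning region = {e, f, g, h, i}.

e, f, g, h, i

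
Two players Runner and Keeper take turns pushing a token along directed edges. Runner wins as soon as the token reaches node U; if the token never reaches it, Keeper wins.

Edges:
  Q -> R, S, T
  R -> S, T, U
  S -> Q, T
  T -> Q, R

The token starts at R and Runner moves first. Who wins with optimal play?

Track states (vertex, player-to-move).
A0 = {(U,Runner), (U,Keeper)}
A1: add {(R,Runner)}.
(R,Runner) ∈ A1 ⇒ Runner forces the target.

Runner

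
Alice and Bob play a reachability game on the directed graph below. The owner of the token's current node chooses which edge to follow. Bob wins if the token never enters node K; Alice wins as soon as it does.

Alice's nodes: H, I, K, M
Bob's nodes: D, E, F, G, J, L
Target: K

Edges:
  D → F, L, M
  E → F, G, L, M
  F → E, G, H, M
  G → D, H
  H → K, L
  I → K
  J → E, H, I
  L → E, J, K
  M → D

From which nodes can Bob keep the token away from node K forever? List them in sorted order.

D, E, F, G, J, L, M

A0 = {K}
A1: add {H, I} — H (Alice) has H→K; I (Alice) has I→K.
A2 = A1; e.g. D (Bob) can still go to F. Fixed point.
Alice's attractor = {H, I, K}; Bob avoids the target exactly from the complement.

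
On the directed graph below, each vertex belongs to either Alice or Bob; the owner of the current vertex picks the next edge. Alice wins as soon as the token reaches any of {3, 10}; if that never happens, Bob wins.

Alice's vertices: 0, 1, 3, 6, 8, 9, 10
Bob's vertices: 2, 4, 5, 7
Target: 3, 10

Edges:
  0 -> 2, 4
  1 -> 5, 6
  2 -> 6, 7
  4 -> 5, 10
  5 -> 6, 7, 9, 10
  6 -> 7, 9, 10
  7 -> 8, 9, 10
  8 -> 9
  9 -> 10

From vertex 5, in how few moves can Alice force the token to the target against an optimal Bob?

A0 = {3, 10}
A1: add {6, 9} — 6 (Alice) has 6→10; 9 (Alice) has 9→10.
A2: add {1, 8} — 1 (Alice) has 1→6; 8 (Alice) has 8→9.
A3: add {7} — 7 (Bob): all of {8, 9, 10} already in.
A4: add {2, 5} — 2 (Bob): all of {6, 7} already in; 5 (Bob): all of {6, 7, 9, 10} already in.
5 enters the attractor at level 4, so Alice can force the target in 4 moves from there.

4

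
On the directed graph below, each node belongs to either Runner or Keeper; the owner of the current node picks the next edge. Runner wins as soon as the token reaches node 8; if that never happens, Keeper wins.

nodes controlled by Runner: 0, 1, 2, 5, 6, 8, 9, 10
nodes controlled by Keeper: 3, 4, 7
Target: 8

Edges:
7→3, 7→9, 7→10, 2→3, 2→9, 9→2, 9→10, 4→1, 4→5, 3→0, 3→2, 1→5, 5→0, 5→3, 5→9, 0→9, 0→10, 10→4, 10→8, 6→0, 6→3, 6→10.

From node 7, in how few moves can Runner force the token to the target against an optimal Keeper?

A0 = {8}
A1: add {10} — 10 (Runner) has 10→8.
A2: add {0, 6, 9} — 0 (Runner) has 0→10; 6 (Runner) has 6→10; 9 (Runner) has 9→10.
A3: add {2, 5} — 2 (Runner) has 2→9; 5 (Runner) has 5→0.
A4: add {1, 3} — 1 (Runner) has 1→5; 3 (Keeper): all of {0, 2} already in.
A5: add {4, 7} — 4 (Keeper): all of {1, 5} already in; 7 (Keeper): all of {3, 9, 10} already in.
A5 = all vertices. Fixed point.
7 enters the attractor at level 5, so Runner can force the target in 5 moves from there.

5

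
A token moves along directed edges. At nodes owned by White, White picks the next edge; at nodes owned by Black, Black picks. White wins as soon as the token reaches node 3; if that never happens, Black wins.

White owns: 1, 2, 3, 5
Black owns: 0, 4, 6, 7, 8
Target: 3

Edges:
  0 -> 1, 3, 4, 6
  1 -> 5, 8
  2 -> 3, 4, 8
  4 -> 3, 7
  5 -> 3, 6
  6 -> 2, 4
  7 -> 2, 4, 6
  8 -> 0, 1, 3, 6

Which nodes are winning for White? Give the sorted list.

A0 = {3}
A1: add {2, 5} — 2 (White) has 2→3; 5 (White) has 5→3.
A2: add {1} — 1 (White) has 1→5.
A3 = A2; e.g. 0 (Black) can still go to 4. Fixed point.
White's winning region = {1, 2, 3, 5}.

1, 2, 3, 5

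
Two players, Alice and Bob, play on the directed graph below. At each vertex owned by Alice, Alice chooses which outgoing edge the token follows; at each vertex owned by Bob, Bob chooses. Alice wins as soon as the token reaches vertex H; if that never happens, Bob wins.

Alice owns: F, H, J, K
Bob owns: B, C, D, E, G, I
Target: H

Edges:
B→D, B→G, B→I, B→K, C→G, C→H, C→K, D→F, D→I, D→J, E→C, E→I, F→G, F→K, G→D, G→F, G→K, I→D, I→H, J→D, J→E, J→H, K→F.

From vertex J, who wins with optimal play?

A0 = {H}
A1: add {J} — J (Alice) has J→H.
A2 = A1; e.g. B (Bob) can still go to D. Fixed point.
J ∈ A1, so Alice can force the target.

Alice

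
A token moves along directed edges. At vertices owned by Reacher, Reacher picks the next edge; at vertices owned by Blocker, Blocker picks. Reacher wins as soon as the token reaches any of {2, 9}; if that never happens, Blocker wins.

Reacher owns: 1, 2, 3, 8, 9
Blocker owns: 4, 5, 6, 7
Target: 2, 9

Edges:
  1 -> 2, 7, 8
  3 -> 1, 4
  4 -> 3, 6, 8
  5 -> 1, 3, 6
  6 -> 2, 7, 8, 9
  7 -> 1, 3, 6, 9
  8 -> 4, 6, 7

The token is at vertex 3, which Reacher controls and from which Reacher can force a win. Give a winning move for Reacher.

1

A0 = {2, 9}
A1: add {1} — 1 (Reacher) has 1→2.
A2: add {3} — 3 (Reacher) has 3→1.
A3 = A2; e.g. 4 (Blocker) can still go to 6. Fixed point.
From 3, successor 1 is in the attractor (rank 1); the other successor 4 is not.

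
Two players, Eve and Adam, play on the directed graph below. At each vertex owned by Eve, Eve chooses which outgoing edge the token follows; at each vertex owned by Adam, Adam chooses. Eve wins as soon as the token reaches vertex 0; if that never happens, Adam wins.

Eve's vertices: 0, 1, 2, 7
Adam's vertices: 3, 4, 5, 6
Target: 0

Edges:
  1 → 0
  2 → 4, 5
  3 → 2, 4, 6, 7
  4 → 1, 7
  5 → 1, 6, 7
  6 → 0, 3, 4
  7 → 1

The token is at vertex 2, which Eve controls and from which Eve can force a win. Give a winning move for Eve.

4

A0 = {0}
A1: add {1} — 1 (Eve) has 1→0.
A2: add {7} — 7 (Eve) has 7→1.
A3: add {4} — 4 (Adam): all of {1, 7} already in.
A4: add {2} — 2 (Eve) has 2→4.
A5 = A4; e.g. 3 (Adam) can still go to 6. Fixed point.
From 2, successor 4 is in the attractor (rank 3); the other successor 5 is not.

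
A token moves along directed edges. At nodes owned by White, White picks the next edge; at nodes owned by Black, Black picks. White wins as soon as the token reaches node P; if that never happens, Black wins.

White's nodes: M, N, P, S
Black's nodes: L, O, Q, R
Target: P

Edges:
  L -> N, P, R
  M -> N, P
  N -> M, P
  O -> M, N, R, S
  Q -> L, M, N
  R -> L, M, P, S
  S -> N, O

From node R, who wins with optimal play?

Black

A0 = {P}
A1: add {M, N} — M (White) has M→P; N (White) has N→P.
A2: add {S} — S (White) has S→N.
A3 = A2; e.g. L (Black) can still go to R. Fixed point.
R never enters the attractor, so Black can avoid the target forever.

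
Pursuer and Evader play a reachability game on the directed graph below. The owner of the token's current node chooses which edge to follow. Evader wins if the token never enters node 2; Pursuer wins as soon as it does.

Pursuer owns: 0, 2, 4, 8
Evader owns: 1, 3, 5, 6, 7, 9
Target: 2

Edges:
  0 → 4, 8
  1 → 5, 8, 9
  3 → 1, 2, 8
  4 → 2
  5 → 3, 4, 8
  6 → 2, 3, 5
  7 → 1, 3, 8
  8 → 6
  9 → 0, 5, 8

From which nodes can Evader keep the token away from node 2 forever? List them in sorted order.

1, 3, 5, 6, 7, 8, 9

A0 = {2}
A1: add {4} — 4 (Pursuer) has 4→2.
A2: add {0} — 0 (Pursuer) has 0→4.
A3 = A2; e.g. 1 (Evader) can still go to 5. Fixed point.
Pursuer's attractor = {0, 2, 4}; Evader avoids the target exactly from the complement.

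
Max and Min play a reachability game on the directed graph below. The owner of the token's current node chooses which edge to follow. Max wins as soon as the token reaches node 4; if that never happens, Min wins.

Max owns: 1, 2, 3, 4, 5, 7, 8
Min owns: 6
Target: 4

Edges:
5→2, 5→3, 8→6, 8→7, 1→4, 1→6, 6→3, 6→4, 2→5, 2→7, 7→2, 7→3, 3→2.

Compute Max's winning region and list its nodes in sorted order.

A0 = {4}
A1: add {1} — 1 (Max) has 1→4.
A2 = A1; e.g. 2 (Max) has no edge into A1. Fixed point.
Max's winning region = {1, 4}.

1, 4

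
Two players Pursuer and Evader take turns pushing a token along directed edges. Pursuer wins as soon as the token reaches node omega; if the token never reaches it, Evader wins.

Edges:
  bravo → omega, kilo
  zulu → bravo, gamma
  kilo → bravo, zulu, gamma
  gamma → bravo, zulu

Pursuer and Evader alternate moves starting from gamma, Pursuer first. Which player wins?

Track states (vertex, player-to-move).
A0 = {(omega,Pursuer), (omega,Evader)}
A1: add {(bravo,Pursuer)}.
A2 = A1; e.g. (bravo,Evader) stays out. (gamma,Pursuer) never enters ⇒ Evader avoids the target.

Evader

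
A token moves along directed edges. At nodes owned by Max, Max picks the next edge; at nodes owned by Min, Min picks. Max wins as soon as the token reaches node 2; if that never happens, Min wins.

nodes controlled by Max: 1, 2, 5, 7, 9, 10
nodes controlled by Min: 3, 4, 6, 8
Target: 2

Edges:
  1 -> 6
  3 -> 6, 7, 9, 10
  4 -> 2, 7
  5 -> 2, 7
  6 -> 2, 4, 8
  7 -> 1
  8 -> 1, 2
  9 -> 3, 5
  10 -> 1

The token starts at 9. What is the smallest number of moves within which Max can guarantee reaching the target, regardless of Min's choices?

2

A0 = {2}
A1: add {5} — 5 (Max) has 5→2.
A2: add {9} — 9 (Max) has 9→5.
A3 = A2; e.g. 1 (Max) has no edge into A2. Fixed point.
9 enters the attractor at level 2, so Max can force the target in 2 moves from there.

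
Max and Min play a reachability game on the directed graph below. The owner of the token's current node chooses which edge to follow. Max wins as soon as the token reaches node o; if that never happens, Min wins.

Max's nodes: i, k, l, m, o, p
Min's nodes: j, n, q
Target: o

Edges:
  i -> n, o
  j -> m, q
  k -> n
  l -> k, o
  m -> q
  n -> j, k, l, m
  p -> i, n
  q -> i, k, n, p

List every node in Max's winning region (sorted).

A0 = {o}
A1: add {i, l} — i (Max) has i→o; l (Max) has l→o.
A2: add {p} — p (Max) has p→i.
A3 = A2; e.g. j (Min) can still go to m. Fixed point.
Max's winning region = {i, l, o, p}.

i, l, o, p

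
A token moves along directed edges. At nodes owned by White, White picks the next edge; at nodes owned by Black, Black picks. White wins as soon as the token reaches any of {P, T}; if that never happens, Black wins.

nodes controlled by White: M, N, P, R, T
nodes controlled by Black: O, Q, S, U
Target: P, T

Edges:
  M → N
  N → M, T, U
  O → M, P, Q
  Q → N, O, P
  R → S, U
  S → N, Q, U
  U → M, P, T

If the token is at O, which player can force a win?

A0 = {P, T}
A1: add {N} — N (White) has N→T.
A2: add {M} — M (White) has M→N.
A3: add {U} — U (Black): all of {M, P, T} already in.
A4: add {R} — R (White) has R→U.
A5 = A4; e.g. O (Black) can still go to Q. Fixed point.
O never enters the attractor, so Black can avoid the target forever.

Black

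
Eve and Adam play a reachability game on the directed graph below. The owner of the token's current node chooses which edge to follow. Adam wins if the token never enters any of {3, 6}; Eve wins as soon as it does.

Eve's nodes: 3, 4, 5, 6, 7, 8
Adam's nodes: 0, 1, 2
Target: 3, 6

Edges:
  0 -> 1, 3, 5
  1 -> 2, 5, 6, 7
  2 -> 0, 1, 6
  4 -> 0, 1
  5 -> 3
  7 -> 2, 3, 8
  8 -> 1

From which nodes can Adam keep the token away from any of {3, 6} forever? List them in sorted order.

A0 = {3, 6}
A1: add {5, 7} — 5 (Eve) has 5→3; 7 (Eve) has 7→3.
A2 = A1; e.g. 0 (Adam) can still go to 1. Fixed point.
Eve's attractor = {3, 5, 6, 7}; Adam avoids the target exactly from the complement.

0, 1, 2, 4, 8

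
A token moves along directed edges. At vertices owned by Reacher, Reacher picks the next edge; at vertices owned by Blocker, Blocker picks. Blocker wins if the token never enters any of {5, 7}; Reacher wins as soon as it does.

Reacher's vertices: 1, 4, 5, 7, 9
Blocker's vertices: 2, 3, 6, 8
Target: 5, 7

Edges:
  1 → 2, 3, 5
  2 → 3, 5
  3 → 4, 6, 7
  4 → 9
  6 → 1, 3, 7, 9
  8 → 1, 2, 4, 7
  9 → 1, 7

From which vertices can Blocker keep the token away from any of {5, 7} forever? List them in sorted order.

A0 = {5, 7}
A1: add {1, 9} — 1 (Reacher) has 1→5; 9 (Reacher) has 9→7.
A2: add {4} — 4 (Reacher) has 4→9.
A3 = A2; e.g. 2 (Blocker) can still go to 3. Fixed point.
Reacher's attractor = {1, 4, 5, 7, 9}; Blocker avoids the target exactly from the complement.

2, 3, 6, 8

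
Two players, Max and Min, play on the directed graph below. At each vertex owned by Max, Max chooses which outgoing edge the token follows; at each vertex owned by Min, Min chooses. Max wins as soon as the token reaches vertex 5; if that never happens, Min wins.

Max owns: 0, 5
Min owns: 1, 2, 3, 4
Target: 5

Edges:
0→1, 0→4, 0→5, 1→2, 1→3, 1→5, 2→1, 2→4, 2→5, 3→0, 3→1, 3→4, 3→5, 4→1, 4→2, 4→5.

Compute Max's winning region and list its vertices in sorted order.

A0 = {5}
A1: add {0} — 0 (Max) has 0→5.
A2 = A1; e.g. 1 (Min) can still go to 2. Fixed point.
Max's winning region = {0, 5}.

0, 5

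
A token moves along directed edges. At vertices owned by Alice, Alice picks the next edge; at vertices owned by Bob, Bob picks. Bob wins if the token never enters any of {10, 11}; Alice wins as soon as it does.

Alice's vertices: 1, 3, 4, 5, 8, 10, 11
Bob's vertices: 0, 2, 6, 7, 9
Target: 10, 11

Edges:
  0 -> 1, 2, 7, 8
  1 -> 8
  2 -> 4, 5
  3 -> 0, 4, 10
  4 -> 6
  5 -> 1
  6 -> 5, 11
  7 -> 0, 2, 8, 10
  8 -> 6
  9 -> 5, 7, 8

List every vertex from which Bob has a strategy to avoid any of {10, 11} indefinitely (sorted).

0, 1, 2, 4, 5, 6, 7, 8, 9

A0 = {10, 11}
A1: add {3} — 3 (Alice) has 3→10.
A2 = A1; e.g. 0 (Bob) can still go to 1. Fixed point.
Alice's attractor = {3, 10, 11}; Bob avoids the target exactly from the complement.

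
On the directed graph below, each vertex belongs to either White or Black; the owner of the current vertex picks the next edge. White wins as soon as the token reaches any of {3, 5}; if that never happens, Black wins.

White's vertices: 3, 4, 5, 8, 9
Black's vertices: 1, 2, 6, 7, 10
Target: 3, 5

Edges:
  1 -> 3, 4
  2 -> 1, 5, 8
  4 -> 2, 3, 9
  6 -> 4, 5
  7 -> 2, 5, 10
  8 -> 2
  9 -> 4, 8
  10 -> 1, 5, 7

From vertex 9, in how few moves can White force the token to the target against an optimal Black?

A0 = {3, 5}
A1: add {4} — 4 (White) has 4→3.
A2: add {1, 6, 9} — 1 (Black): all of {3, 4} already in; 6 (Black): all of {4, 5} already in; 9 (White) has 9→4.
A3 = A2; e.g. 2 (Black) can still go to 8. Fixed point.
9 enters the attractor at level 2, so White can force the target in 2 moves from there.

2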